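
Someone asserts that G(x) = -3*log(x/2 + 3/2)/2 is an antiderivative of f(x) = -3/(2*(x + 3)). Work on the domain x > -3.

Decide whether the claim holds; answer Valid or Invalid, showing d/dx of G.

d/dx[G] = -3/(2*x + 6)
This equals f(x) exactly, so the claim holds.

Valid. The derivative of G reproduces f.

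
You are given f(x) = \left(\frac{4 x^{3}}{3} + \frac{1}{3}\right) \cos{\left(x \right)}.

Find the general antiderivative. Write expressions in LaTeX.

Whatever form F(x) takes, F'(x) = f(x) is non-negotiable.
Check: d/dx[\frac{4 x^{3} \sin{\left(x \right)} + 12 x^{2} \cos{\left(x \right)} - 24 x \sin{\left(x \right)} + \sin{\left(x \right)} - 24 \cos{\left(x \right)}}{3}] = \frac{4 x^{3} \cos{\left(x \right)}}{3} + \frac{\cos{\left(x \right)}}{3}, which equals f(x).

F(x) = \frac{4 x^{3} \sin{\left(x \right)} + 12 x^{2} \cos{\left(x \right)} - 24 x \sin{\left(x \right)} + \sin{\left(x \right)} - 24 \cos{\left(x \right)}}{3} + C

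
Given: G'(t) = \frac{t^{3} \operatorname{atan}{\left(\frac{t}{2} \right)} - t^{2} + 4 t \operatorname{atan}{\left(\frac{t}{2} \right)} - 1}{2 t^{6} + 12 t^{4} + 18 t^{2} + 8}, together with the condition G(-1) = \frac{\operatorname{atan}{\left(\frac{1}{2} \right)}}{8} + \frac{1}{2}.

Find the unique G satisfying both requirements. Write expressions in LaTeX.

G'(t) has the shape u'v + uv' for u = - \frac{1}{2 \left(2 t^{2} + 2\right)} and v = \operatorname{atan}{\left(\frac{t}{2} \right)} — it is the derivative of the product u*v.
A general antiderivative is - \frac{\operatorname{atan}{\left(\frac{t}{2} \right)}}{2 \left(2 t^{2} + 2\right)} + C.
The condition gives C = \frac{\operatorname{atan}{\left(\frac{1}{2} \right)}}{8} + \frac{1}{2} - (\frac{\operatorname{atan}{\left(\frac{1}{2} \right)}}{8}) = \frac{1}{2}.
So G(t) = \frac{2 t^{2} - \operatorname{atan}{\left(\frac{t}{2} \right)} + 2}{4 \left(t^{2} + 1\right)}.
Check: d/dt[\frac{2 t^{2} - \operatorname{atan}{\left(\frac{t}{2} \right)} + 2}{4 \left(t^{2} + 1\right)}] = \frac{t^{3} \operatorname{atan}{\left(\frac{t}{2} \right)} - t^{2} + 4 t \operatorname{atan}{\left(\frac{t}{2} \right)} - 1}{2 t^{6} + 12 t^{4} + 18 t^{2} + 8} = G'(t).

G(t) = \frac{2 t^{2} - \operatorname{atan}{\left(\frac{t}{2} \right)} + 2}{4 \left(t^{2} + 1\right)}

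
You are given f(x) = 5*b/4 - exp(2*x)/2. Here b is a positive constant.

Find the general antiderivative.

Recover f(x) by differentiating a candidate F(x); any mismatch rules it out.
Check: d/dx[5*b*x/4 - exp(2*x)/4] = 5*b/4 - exp(2*x)/2 = f(x).

F(x) = 5*b*x/4 - exp(2*x)/4 + C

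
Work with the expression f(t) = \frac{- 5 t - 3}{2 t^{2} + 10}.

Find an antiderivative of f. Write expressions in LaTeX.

An antiderivative is F(t) = - \frac{5 \log{\left(t^{2} + 5 \right)}}{4} - \frac{3 \sqrt{5} \operatorname{atan}{\left(\frac{\sqrt{5} t}{5} \right)}}{10}.

Recover f(t) by differentiating a candidate F(t); any mismatch rules it out.
Check: d/dt[- \frac{5 \log{\left(t^{2} + 5 \right)}}{4} - \frac{3 \sqrt{5} \operatorname{atan}{\left(\frac{\sqrt{5} t}{5} \right)}}{10}] = \frac{- 5 t - 3}{2 t^{2} + 10} = f(t).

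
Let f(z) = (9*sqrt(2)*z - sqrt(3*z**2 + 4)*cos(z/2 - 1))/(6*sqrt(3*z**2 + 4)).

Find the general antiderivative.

F(z) = sqrt(3*z**2/2 + 2) - sin(z/2 - 1)/3 + C

Since d/dz undoes antidifferentiation here, F'(z) = f(z) is required of F(z).
Check: d/dz[sqrt(3*z**2/2 + 2) - sin(z/2 - 1)/3] = (9*sqrt(2)*z - sqrt(3*z**2 + 4)*cos(z/2 - 1))/(6*sqrt(3*z**2 + 4)) = f(z).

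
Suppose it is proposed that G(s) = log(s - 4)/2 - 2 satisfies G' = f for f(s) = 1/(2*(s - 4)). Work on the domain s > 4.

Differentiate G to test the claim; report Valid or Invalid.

Valid - differentiating G returns exactly f.

d/ds[G] = 1/(2*s - 8)
This equals f(s) exactly, so the claim holds.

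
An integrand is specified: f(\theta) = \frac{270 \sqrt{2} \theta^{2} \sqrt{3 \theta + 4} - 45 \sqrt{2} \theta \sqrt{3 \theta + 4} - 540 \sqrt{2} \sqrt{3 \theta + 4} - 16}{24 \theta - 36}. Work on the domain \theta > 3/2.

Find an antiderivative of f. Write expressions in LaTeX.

An antiderivative F(\theta) passes only if d/d\theta[F] lands on f(\theta) exactly.
Check: d/d\theta[- \frac{- 27 \sqrt{2} \theta^{2} \sqrt{3 \theta + 4} - 72 \sqrt{2} \theta \sqrt{3 \theta + 4} - 48 \sqrt{2} \sqrt{3 \theta + 4} + 4 \log{\left(\theta - \frac{3}{2} \right)}}{6}] = \frac{810 \sqrt{2} \theta^{3} + 945 \sqrt{2} \theta^{2} - 1800 \sqrt{2} \theta - 16 \sqrt{3 \theta + 4} - 2160 \sqrt{2}}{24 \theta \sqrt{3 \theta + 4} - 36 \sqrt{3 \theta + 4}}, which equals f(\theta).

An antiderivative is F(\theta) = - \frac{- 27 \sqrt{2} \theta^{2} \sqrt{3 \theta + 4} - 72 \sqrt{2} \theta \sqrt{3 \theta + 4} - 48 \sqrt{2} \sqrt{3 \theta + 4} + 4 \log{\left(\theta - \frac{3}{2} \right)}}{6}.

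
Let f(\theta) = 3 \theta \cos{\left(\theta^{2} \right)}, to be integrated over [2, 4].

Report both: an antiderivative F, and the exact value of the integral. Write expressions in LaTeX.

Check any antiderivative F(\theta) by computing F'(\theta) and comparing it with f(\theta).
F(\theta) = \frac{3 \sin{\left(\theta^{2} \right)}}{2} is an antiderivative of f.
Check: d/d\theta[\frac{3 \sin{\left(\theta^{2} \right)}}{2}] = 3 \theta \cos{\left(\theta^{2} \right)} = f(\theta).
F(4) = \frac{3 \sin{\left(16 \right)}}{2}; F(2) = \frac{3 \sin{\left(4 \right)}}{2}.
Integral = F(4) - F(2) = \frac{3 \sin{\left(16 \right)}}{2} - \frac{3 \sin{\left(4 \right)}}{2}.

Antiderivative: F(\theta) = \frac{3 \sin{\left(\theta^{2} \right)}}{2}; value = \frac{3 \sin{\left(16 \right)}}{2} - \frac{3 \sin{\left(4 \right)}}{2}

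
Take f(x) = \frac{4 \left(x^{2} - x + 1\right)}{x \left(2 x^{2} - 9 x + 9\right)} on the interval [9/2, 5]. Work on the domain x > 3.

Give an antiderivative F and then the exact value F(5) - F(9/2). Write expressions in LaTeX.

The denominator factors as x \left(x - 3\right) \left(2 x - 3\right); partial fractions split f into directly integrable pieces: - \frac{28}{9 \left(2 x - 3\right)} + \frac{28}{9 \left(x - 3\right)} + \frac{4}{9 x}.
F(x) = \frac{4 \log{\left(x \right)}}{9} + \frac{28 \log{\left(x - 3 \right)}}{9} - \frac{14 \log{\left(x - \frac{3}{2} \right)}}{9} is an antiderivative of f.
Check: d/dx[\frac{4 \log{\left(x \right)}}{9} + \frac{28 \log{\left(x - 3 \right)}}{9} - \frac{14 \log{\left(x - \frac{3}{2} \right)}}{9}] = \frac{4 x^{2} - 4 x + 4}{2 x^{3} - 9 x^{2} + 9 x}, which equals f(x).
F(5) = - \frac{14 \log{\left(\frac{7}{2} \right)}}{9} + \frac{4 \log{\left(5 \right)}}{9} + \frac{28 \log{\left(2 \right)}}{9}; F(9/2) = - \frac{14 \log{\left(3 \right)}}{9} + \frac{4 \log{\left(\frac{9}{2} \right)}}{9} + \frac{28 \log{\left(\frac{3}{2} \right)}}{9}.
Integral = F(5) - F(9/2) = - \frac{14 \log{\left(\frac{7}{2} \right)}}{9} - \frac{28 \log{\left(\frac{3}{2} \right)}}{9} - \frac{4 \log{\left(\frac{9}{2} \right)}}{9} + \frac{4 \log{\left(5 \right)}}{9} + \frac{14 \log{\left(3 \right)}}{9} + \frac{28 \log{\left(2 \right)}}{9}.

Antiderivative: F(x) = \frac{4 \log{\left(x \right)}}{9} + \frac{28 \log{\left(x - 3 \right)}}{9} - \frac{14 \log{\left(x - \frac{3}{2} \right)}}{9}; value = - \frac{14 \log{\left(\frac{7}{2} \right)}}{9} - \frac{28 \log{\left(\frac{3}{2} \right)}}{9} - \frac{4 \log{\left(\frac{9}{2} \right)}}{9} + \frac{4 \log{\left(5 \right)}}{9} + \frac{14 \log{\left(3 \right)}}{9} + \frac{28 \log{\left(2 \right)}}{9}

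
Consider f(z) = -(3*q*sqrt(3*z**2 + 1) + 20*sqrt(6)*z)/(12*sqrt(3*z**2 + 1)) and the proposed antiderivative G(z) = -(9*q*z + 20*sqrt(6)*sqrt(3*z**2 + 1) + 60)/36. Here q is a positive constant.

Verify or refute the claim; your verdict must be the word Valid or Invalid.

d/dz[G] = (-3*q*sqrt(3*z**2 + 1) - 20*sqrt(6)*z)/(12*sqrt(3*z**2 + 1))
This equals f(z) exactly, so the claim holds.

Valid - the claim checks out under differentiation.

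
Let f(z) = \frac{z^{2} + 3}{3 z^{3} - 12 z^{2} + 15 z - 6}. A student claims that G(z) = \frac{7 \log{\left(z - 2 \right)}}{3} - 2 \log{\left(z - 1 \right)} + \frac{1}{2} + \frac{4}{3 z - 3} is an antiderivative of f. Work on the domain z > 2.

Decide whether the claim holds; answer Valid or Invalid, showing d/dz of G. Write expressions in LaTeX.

Valid - differentiating G returns exactly f.

d/dz[G] = \frac{z^{2} + 3}{3 z^{3} - 12 z^{2} + 15 z - 6}
This equals f(z) exactly, so the claim holds.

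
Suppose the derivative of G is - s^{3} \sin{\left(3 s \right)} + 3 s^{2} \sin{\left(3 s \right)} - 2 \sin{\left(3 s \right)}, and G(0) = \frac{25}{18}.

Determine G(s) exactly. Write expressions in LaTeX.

The integrand splits into summands that can be handled one at a time.
A general antiderivative is \frac{s^{3} \cos{\left(3 s \right)}}{3} - \frac{s^{2} \sin{\left(3 s \right)}}{3} - s^{2} \cos{\left(3 s \right)} + \frac{2 s \sin{\left(3 s \right)}}{3} - \frac{2 s \cos{\left(3 s \right)}}{9} + \frac{2 \sin{\left(3 s \right)}}{27} + \frac{8 \cos{\left(3 s \right)}}{9} + C.
The condition gives C = \frac{25}{18} - (\frac{8}{9}) = \frac{1}{2}.
So G(s) = \frac{s^{3} \cos{\left(3 s \right)}}{3} - \frac{s^{2} \sin{\left(3 s \right)}}{3} - s^{2} \cos{\left(3 s \right)} + \frac{2 s \sin{\left(3 s \right)}}{3} - \frac{2 s \cos{\left(3 s \right)}}{9} + \frac{2 \sin{\left(3 s \right)}}{27} + \frac{8 \cos{\left(3 s \right)}}{9} + \frac{1}{2}.
Check: d/ds[\frac{s^{3} \cos{\left(3 s \right)}}{3} - \frac{s^{2} \sin{\left(3 s \right)}}{3} - s^{2} \cos{\left(3 s \right)} + \frac{2 s \sin{\left(3 s \right)}}{3} - \frac{2 s \cos{\left(3 s \right)}}{9} + \frac{2 \sin{\left(3 s \right)}}{27} + \frac{8 \cos{\left(3 s \right)}}{9} + \frac{1}{2}] = - s^{3} \sin{\left(3 s \right)} + 3 s^{2} \sin{\left(3 s \right)} - 2 \sin{\left(3 s \right)} = G'(s).

G(s) = \frac{s^{3} \cos{\left(3 s \right)}}{3} - \frac{s^{2} \sin{\left(3 s \right)}}{3} - s^{2} \cos{\left(3 s \right)} + \frac{2 s \sin{\left(3 s \right)}}{3} - \frac{2 s \cos{\left(3 s \right)}}{9} + \frac{2 \sin{\left(3 s \right)}}{27} + \frac{8 \cos{\left(3 s \right)}}{9} + \frac{1}{2}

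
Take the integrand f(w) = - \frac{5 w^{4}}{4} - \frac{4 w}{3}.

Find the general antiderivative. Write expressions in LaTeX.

F(w) = - \frac{w^{2} \left(3 w^{3} + 8\right)}{12} + C

The integrand splits into summands that can be handled one at a time.
Check: d/dw[- \frac{w^{2} \left(3 w^{3} + 8\right)}{12}] = - \frac{5 w^{4}}{4} - \frac{4 w}{3} = f(w).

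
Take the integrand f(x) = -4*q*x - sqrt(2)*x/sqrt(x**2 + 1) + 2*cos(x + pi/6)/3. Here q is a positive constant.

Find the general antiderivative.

The integrand splits into summands that can be handled one at a time.
Check: d/dx[-2*q*x**2 - sqrt(2)*sqrt(x**2 + 1) + 2*sin(x + pi/6)/3] = (-12*q*x*sqrt(x**2 + 1) - 3*sqrt(2)*x + 2*sqrt(x**2 + 1)*cos(x + pi/6))/(3*sqrt(x**2 + 1)), which equals f(x).

F(x) = -2*q*x**2 - sqrt(2)*sqrt(x**2 + 1) + 2*sin(x + pi/6)/3 + C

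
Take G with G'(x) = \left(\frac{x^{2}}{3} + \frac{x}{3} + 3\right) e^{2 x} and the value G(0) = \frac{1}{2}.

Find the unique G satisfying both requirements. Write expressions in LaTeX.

G(x) = \frac{\left(x^{2} + 9\right) e^{2 x} - 6}{6}

Recognize the product-rule pattern: G'(x) = u'v + uv' with u = \frac{x^{2}}{6} + \frac{3}{2}, v = e^{2 x}, so integration by parts undoes it.
A general antiderivative is \frac{\left(x^{2} + 9\right) e^{2 x}}{6} + C.
The condition gives C = \frac{1}{2} - (\frac{3}{2}) = -1.
So G(x) = \frac{\left(x^{2} + 9\right) e^{2 x} - 6}{6}.
Check: d/dx[\frac{\left(x^{2} + 9\right) e^{2 x} - 6}{6}] = \frac{x^{2} e^{2 x}}{3} + \frac{x e^{2 x}}{3} + 3 e^{2 x}, which equals G'(x).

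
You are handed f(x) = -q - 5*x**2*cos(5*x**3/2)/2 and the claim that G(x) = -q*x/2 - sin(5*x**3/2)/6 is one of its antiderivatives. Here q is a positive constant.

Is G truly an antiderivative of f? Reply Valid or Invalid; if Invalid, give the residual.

d/dx[G] = -q/2 - 5*x**2*cos(5*x**3/2)/4
d/dx[G] - f(x) = q/2 + 5*x**2*cos(5*x**3/2)/4 != 0.

Invalid: d/dx[G] - f = q/2 + 5*x**2*cos(5*x**3/2)/4, which is not 0.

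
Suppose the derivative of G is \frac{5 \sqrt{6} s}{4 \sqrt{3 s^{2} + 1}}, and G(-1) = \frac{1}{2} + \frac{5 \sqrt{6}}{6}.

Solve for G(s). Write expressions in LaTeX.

G(s) = \frac{\sqrt{3} \left(5 \sqrt{2} \sqrt{3 s^{2} + 1} + 2 \sqrt{3}\right)}{12}

G'(s) matches the chain-rule pattern g'(h)*h' with inner function h(s) = 2 s^{2} + \frac{2}{3}; substituting u = h(s) collapses the integral.
A general antiderivative is \frac{5 \sqrt{2 s^{2} + \frac{2}{3}}}{4} + C.
The condition gives C = \frac{1}{2} + \frac{5 \sqrt{6}}{6} - (\frac{5 \sqrt{6}}{6}) = \frac{1}{2}.
So G(s) = \frac{\sqrt{3} \left(5 \sqrt{2} \sqrt{3 s^{2} + 1} + 2 \sqrt{3}\right)}{12}.
Check: d/ds[\frac{\sqrt{3} \left(5 \sqrt{2} \sqrt{3 s^{2} + 1} + 2 \sqrt{3}\right)}{12}] = \frac{5 \sqrt{6} s}{4 \sqrt{3 s^{2} + 1}} = G'(s).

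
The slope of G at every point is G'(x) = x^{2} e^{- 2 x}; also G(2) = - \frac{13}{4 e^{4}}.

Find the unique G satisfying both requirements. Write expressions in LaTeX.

G(x) = - \frac{\left(2 x^{2} + 2 x + 1\right) e^{- 2 x}}{4}

Recognize the product-rule pattern: G'(x) = u'v + uv' with u = - \frac{x^{2}}{2} - \frac{x}{2} - \frac{1}{4}, v = e^{- 2 x}, so integration by parts undoes it.
A general antiderivative is \frac{\left(- 2 x^{2} - 2 x - 1\right) e^{- 2 x}}{4} + C.
The condition gives C = - \frac{13}{4 e^{4}} - (- \frac{13}{4 e^{4}}) = 0.
So G(x) = - \frac{\left(2 x^{2} + 2 x + 1\right) e^{- 2 x}}{4}.
Check: d/dx[- \frac{\left(2 x^{2} + 2 x + 1\right) e^{- 2 x}}{4}] = x^{2} e^{- 2 x} = G'(x).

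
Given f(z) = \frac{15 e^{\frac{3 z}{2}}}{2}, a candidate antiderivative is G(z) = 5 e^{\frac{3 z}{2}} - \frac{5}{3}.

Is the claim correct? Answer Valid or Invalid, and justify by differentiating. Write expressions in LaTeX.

Valid. The derivative of G reproduces f.

d/dz[G] = \frac{15 e^{\frac{3 z}{2}}}{2}
This equals f(z) exactly, so the claim holds.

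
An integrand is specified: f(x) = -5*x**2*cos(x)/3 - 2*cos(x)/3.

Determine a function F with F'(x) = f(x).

The integrand splits into summands that can be handled one at a time.
Check: d/dx[-5*x**2*sin(x)/3 - 10*x*cos(x)/3 + 8*sin(x)/3] = -5*x**2*cos(x)/3 - 2*cos(x)/3 = f(x).

An antiderivative is F(x) = -5*x**2*sin(x)/3 - 10*x*cos(x)/3 + 8*sin(x)/3.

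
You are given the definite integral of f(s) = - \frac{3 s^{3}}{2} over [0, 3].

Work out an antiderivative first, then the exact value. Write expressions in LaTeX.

A first test for any F(s): its s-derivative must equal f(s) identically.
F(s) = - \frac{3 s^{4}}{8} is an antiderivative of f.
Check: d/ds[- \frac{3 s^{4}}{8}] = - \frac{3 s^{3}}{2} = f(s).
F(3) = - \frac{243}{8}; F(0) = 0.
Integral = F(3) - F(0) = - \frac{243}{8}.

Antiderivative: F(s) = - \frac{3 s^{4}}{8}; value = - \frac{243}{8}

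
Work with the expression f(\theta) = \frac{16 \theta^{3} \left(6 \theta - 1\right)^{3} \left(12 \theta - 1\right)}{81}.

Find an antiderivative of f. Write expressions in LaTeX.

f matches the chain-rule pattern g'(h)*h' with inner function h(\theta) = 4 \theta^{2} - \frac{2 \theta}{3}; substituting u = h(\theta) collapses the integral.
Check: d/d\theta[64 \theta^{8} - \frac{128 \theta^{7}}{3} + \frac{32 \theta^{6}}{3} - \frac{32 \theta^{5}}{27} + \frac{4 \theta^{4}}{81}] = 512 \theta^{7} - \frac{896 \theta^{6}}{3} + 64 \theta^{5} - \frac{160 \theta^{4}}{27} + \frac{16 \theta^{3}}{81}, which equals f(\theta).

An antiderivative is F(\theta) = 64 \theta^{8} - \frac{128 \theta^{7}}{3} + \frac{32 \theta^{6}}{3} - \frac{32 \theta^{5}}{27} + \frac{4 \theta^{4}}{81}.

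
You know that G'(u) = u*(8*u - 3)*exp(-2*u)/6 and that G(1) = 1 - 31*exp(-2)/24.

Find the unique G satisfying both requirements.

Recognize the product-rule pattern: G'(u) = v'r + vr' with v = -2*u**2/3 - 5*u/12 - 5/24, r = exp(-2*u), so integration by parts undoes it.
A general antiderivative is (-16*u**2 - 10*u - 5)*exp(-2*u)/24 + C.
The condition gives C = 1 - 31*exp(-2)/24 - (-31*exp(-2)/24) = 1.
So G(u) = (-16*u**2 - 10*u - 5)*exp(-2*u)/24 + 1.
Check: d/du[(-16*u**2 - 10*u - 5)*exp(-2*u)/24 + 1] = (8*u**2 - 3*u)*exp(-2*u)/6, which equals G'(u).

G(u) = (-16*u**2 - 10*u - 5)*exp(-2*u)/24 + 1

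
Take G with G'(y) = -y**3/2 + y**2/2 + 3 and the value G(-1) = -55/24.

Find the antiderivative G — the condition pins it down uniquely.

G(y) = (-3*y**4 + 4*y**3 + 72*y + 24)/24

Integrate term by term and add the pieces.
A general antiderivative is -y**4/8 + y**3/6 + 3*y + C.
The condition gives C = -55/24 - (-79/24) = 1.
So G(y) = (-3*y**4 + 4*y**3 + 72*y + 24)/24.
Check: d/dy[(-3*y**4 + 4*y**3 + 72*y + 24)/24] = -y**3/2 + y**2/2 + 3 = G'(y).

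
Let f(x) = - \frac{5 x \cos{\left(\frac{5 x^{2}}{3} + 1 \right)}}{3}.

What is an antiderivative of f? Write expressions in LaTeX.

An antiderivative is F(x) = - \frac{\sin{\left(\frac{5 x^{2}}{3} + 1 \right)}}{2}.

f matches the chain-rule pattern g'(h)*h' with inner function h(x) = \frac{5 x^{2}}{3} + 1; substituting u = h(x) collapses the integral.
Check: d/dx[- \frac{\sin{\left(\frac{5 x^{2}}{3} + 1 \right)}}{2}] = - \frac{5 x \cos{\left(\frac{5 x^{2}}{3} + 1 \right)}}{3} = f(x).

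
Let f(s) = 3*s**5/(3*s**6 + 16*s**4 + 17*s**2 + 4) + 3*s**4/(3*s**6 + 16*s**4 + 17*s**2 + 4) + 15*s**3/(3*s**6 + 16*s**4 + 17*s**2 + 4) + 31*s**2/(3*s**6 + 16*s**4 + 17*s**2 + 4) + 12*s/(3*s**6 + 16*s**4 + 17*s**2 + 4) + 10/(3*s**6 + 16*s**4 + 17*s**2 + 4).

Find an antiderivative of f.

The integrand splits into summands that can be handled one at a time.
Check: d/ds[(log(s**2 + 1/3) - 2*atan(s/2) + 6*atan(s))/2] = (3*s**5 + 3*s**4 + 15*s**3 + 31*s**2 + 12*s + 10)/(3*s**6 + 16*s**4 + 17*s**2 + 4), which equals f(s).

An antiderivative is F(s) = (log(s**2 + 1/3) - 2*atan(s/2) + 6*atan(s))/2.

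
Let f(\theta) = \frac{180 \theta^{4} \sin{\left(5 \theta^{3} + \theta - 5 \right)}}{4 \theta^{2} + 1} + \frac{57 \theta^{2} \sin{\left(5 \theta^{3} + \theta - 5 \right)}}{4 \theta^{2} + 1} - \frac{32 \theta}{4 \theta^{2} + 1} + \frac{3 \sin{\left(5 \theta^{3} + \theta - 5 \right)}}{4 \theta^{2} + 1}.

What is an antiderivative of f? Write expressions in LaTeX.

The integrand splits into summands that can be handled one at a time.
Check: d/d\theta[- 4 \log{\left(4 \theta^{2} + 1 \right)} - 3 \cos{\left(5 \theta^{3} + \theta - 5 \right)}] = \frac{180 \theta^{4} \sin{\left(5 \theta^{3} + \theta - 5 \right)} + 57 \theta^{2} \sin{\left(5 \theta^{3} + \theta - 5 \right)} - 32 \theta + 3 \sin{\left(5 \theta^{3} + \theta - 5 \right)}}{4 \theta^{2} + 1}, which equals f(\theta).

An antiderivative is F(\theta) = - 4 \log{\left(4 \theta^{2} + 1 \right)} - 3 \cos{\left(5 \theta^{3} + \theta - 5 \right)}.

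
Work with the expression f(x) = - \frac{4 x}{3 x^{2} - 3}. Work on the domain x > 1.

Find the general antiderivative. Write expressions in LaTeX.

F(x) = - \frac{2 \log{\left(x^{2} - 1 \right)}}{3} + C

Factor the denominator (3 \left(x - 1\right) \left(x + 1\right)) and decompose: f = - \frac{2}{3 \left(x + 1\right)} - \frac{2}{3 \left(x - 1\right)}; each piece integrates to a log, atan, or power term.
Check: d/dx[- \frac{2 \log{\left(x^{2} - 1 \right)}}{3}] = - \frac{4 x}{3 x^{2} - 3} = f(x).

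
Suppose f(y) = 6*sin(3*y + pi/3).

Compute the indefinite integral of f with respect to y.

Any candidate F(y) must reproduce f(y) exactly when differentiated.
Check: d/dy[-2*cos(3*y + pi/3)] = 6*sin(3*y + pi/3) = f(y).

F(y) = -2*cos(3*y + pi/3) + C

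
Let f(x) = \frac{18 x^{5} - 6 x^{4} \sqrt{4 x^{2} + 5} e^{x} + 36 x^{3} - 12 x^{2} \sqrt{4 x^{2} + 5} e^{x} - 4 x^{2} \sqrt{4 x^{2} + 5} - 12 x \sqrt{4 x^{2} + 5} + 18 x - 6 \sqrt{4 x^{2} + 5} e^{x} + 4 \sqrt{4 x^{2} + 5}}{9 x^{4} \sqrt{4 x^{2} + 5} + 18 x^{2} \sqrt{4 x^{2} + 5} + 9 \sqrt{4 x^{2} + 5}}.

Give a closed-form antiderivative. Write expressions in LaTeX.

Since d/dx undoes antidifferentiation here, F'(x) = f(x) is required of F(x).
Check: d/dx[\frac{8 x + 9 \left(x^{2} + 1\right) \sqrt{4 x^{2} + 5} - 12 \left(x^{2} + 1\right) e^{x} + 12}{18 \left(x^{2} + 1\right)}] = \frac{18 x^{5} - 6 x^{4} \sqrt{4 x^{2} + 5} e^{x} + 36 x^{3} - 12 x^{2} \sqrt{4 x^{2} + 5} e^{x} - 4 x^{2} \sqrt{4 x^{2} + 5} - 12 x \sqrt{4 x^{2} + 5} + 18 x - 6 \sqrt{4 x^{2} + 5} e^{x} + 4 \sqrt{4 x^{2} + 5}}{9 x^{4} \sqrt{4 x^{2} + 5} + 18 x^{2} \sqrt{4 x^{2} + 5} + 9 \sqrt{4 x^{2} + 5}} = f(x).

An antiderivative is F(x) = \frac{8 x + 9 \left(x^{2} + 1\right) \sqrt{4 x^{2} + 5} - 12 \left(x^{2} + 1\right) e^{x} + 12}{18 \left(x^{2} + 1\right)}.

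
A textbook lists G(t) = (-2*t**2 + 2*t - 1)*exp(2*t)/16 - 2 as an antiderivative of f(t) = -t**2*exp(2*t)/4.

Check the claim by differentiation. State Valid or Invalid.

d/dt[G] = -t**2*exp(2*t)/4
This equals f(t) exactly, so the claim holds.

Valid. The derivative of G reproduces f.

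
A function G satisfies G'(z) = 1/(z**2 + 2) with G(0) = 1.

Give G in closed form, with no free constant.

G(z) = sqrt(2)*atan(sqrt(2)*z/2)/2 + 1

A first test for any G(z): its z-derivative must equal the given G'(z).
A general antiderivative is sqrt(2)*atan(sqrt(2)*z/2)/2 + C.
The condition gives C = 1 - (0) = 1.
So G(z) = sqrt(2)*atan(sqrt(2)*z/2)/2 + 1.
Check: d/dz[sqrt(2)*atan(sqrt(2)*z/2)/2 + 1] = 1/(z**2 + 2) = G'(z).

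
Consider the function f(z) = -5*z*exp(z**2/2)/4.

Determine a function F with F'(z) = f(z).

The substitution u = z**2/2 works: f is exactly (dF/du)*(du/dz) for that inner function.
Check: d/dz[-5*exp(z**2/2)/4] = -5*z*exp(z**2/2)/4 = f(z).

An antiderivative is F(z) = -5*exp(z**2/2)/4.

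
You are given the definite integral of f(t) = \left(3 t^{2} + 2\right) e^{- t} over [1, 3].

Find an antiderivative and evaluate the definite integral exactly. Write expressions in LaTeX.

f has the shape u'v + uv' for u = - 3 t^{2} - 6 t - 8 and v = e^{- t} — it is the derivative of the product u*v.
F(t) = - \left(3 t^{2} + 6 t + 8\right) e^{- t} is an antiderivative of f.
Check: d/dt[- \left(3 t^{2} + 6 t + 8\right) e^{- t}] = \left(3 t^{2} + 2\right) e^{- t} = f(t).
F(3) = - \frac{53}{e^{3}}; F(1) = - \frac{17}{e}.
Integral = F(3) - F(1) = - \frac{53}{e^{3}} + \frac{17}{e}.

Antiderivative: F(t) = - \left(3 t^{2} + 6 t + 8\right) e^{- t}; value = - \frac{53}{e^{3}} + \frac{17}{e}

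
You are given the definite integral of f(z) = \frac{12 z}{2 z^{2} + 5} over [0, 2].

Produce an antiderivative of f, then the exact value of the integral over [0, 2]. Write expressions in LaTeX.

Antiderivative: F(z) = 3 \log{\left(z^{2} + \frac{5}{2} \right)}; value = - 3 \log{\left(\frac{5}{2} \right)} + 3 \log{\left(\frac{13}{2} \right)}

The substitution u = z^{2} + \frac{5}{2} works: f is exactly (dF/du)*(du/dz) for that inner function.
F(z) = 3 \log{\left(z^{2} + \frac{5}{2} \right)} is an antiderivative of f.
Check: d/dz[3 \log{\left(z^{2} + \frac{5}{2} \right)}] = \frac{12 z}{2 z^{2} + 5} = f(z).
F(2) = 3 \log{\left(\frac{13}{2} \right)}; F(0) = 3 \log{\left(\frac{5}{2} \right)}.
Integral = F(2) - F(0) = - 3 \log{\left(\frac{5}{2} \right)} + 3 \log{\left(\frac{13}{2} \right)}.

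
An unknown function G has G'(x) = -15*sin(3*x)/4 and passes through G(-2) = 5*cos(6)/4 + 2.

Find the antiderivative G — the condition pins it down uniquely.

G(x) = (5*cos(3*x) + 8)/4

Differentiate the proposed G(x) back; it has to land on the given G'(x).
A general antiderivative is 5*cos(3*x)/4 + C.
The condition gives C = 5*cos(6)/4 + 2 - (5*cos(6)/4) = 2.
So G(x) = (5*cos(3*x) + 8)/4.
Check: d/dx[(5*cos(3*x) + 8)/4] = -15*sin(3*x)/4 = G'(x).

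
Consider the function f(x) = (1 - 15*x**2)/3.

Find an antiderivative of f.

Whatever form F(x) takes, F'(x) = f(x) is non-negotiable.
Check: d/dx[-5*x**3/3 + x/3] = 1/3 - 5*x**2, which equals f(x).

An antiderivative is F(x) = -5*x**3/3 + x/3.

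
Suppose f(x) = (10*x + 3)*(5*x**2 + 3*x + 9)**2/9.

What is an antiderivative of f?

The substitution u = -5*x**2/3 - x - 3 works: f is exactly (dF/du)*(du/dx) for that inner function.
Check: d/dx[-(-5*x**2/3 - x - 3)**3] = 250*x**5/9 + 125*x**4/3 + 120*x**3 + 93*x**2 + 108*x + 27, which equals f(x).

An antiderivative is F(x) = -(-5*x**2/3 - x - 3)**3.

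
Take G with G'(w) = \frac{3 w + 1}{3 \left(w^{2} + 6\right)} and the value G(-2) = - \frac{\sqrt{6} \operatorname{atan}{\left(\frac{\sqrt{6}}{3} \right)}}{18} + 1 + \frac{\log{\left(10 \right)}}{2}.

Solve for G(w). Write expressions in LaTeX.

G(w) = \frac{9 \log{\left(w^{2} + 6 \right)} + \sqrt{6} \operatorname{atan}{\left(\frac{\sqrt{6} w}{6} \right)} + 18}{18}

A candidate passes only if d/dw[G] lands on the given G'(w) exactly.
A general antiderivative is \frac{\log{\left(w^{2} + 6 \right)}}{2} + \frac{\sqrt{6} \operatorname{atan}{\left(\frac{\sqrt{6} w}{6} \right)}}{18} + C.
The condition gives C = - \frac{\sqrt{6} \operatorname{atan}{\left(\frac{\sqrt{6}}{3} \right)}}{18} + 1 + \frac{\log{\left(10 \right)}}{2} - (- \frac{\sqrt{6} \operatorname{atan}{\left(\frac{\sqrt{6}}{3} \right)}}{18} + \frac{\log{\left(10 \right)}}{2}) = 1.
So G(w) = \frac{9 \log{\left(w^{2} + 6 \right)} + \sqrt{6} \operatorname{atan}{\left(\frac{\sqrt{6} w}{6} \right)} + 18}{18}.
Check: d/dw[\frac{9 \log{\left(w^{2} + 6 \right)} + \sqrt{6} \operatorname{atan}{\left(\frac{\sqrt{6} w}{6} \right)} + 18}{18}] = \frac{3 w + 1}{3 w^{2} + 18}, which equals G'(w).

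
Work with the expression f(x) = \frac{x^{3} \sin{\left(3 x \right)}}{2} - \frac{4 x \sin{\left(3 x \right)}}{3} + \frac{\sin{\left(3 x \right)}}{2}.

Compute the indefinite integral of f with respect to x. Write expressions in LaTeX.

Integrate term by term and add the pieces.
Check: d/dx[- \frac{x^{3} \cos{\left(3 x \right)}}{6} + \frac{x^{2} \sin{\left(3 x \right)}}{6} + \frac{5 x \cos{\left(3 x \right)}}{9} - \frac{5 \sin{\left(3 x \right)}}{27} - \frac{\cos{\left(3 x \right)}}{6}] = \frac{x^{3} \sin{\left(3 x \right)}}{2} - \frac{4 x \sin{\left(3 x \right)}}{3} + \frac{\sin{\left(3 x \right)}}{2} = f(x).

F(x) = - \frac{x^{3} \cos{\left(3 x \right)}}{6} + \frac{x^{2} \sin{\left(3 x \right)}}{6} + \frac{5 x \cos{\left(3 x \right)}}{9} - \frac{5 \sin{\left(3 x \right)}}{27} - \frac{\cos{\left(3 x \right)}}{6} + C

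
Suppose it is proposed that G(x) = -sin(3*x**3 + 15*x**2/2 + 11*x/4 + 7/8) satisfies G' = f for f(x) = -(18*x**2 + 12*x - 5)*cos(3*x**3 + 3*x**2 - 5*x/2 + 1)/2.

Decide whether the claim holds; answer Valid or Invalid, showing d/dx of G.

Invalid: d/dx[G] - f = 9*x**2*cos(3*x**3 + 3*x**2 - 5*x/2 + 1) - 9*x**2*cos(3*x**3 + 15*x**2/2 + 11*x/4 + 7/8) + 6*x*cos(3*x**3 + 3*x**2 - 5*x/2 + 1) - 15*x*cos(3*x**3 + 15*x**2/2 + 11*x/4 + 7/8) - 5*cos(3*x**3 + 3*x**2 - 5*x/2 + 1)/2 - 11*cos(3*x**3 + 15*x**2/2 + 11*x/4 + 7/8)/4, which is not 0.

d/dx[G] = -9*x**2*cos(3*x**3 + 15*x**2/2 + 11*x/4 + 7/8) - 15*x*cos(3*x**3 + 15*x**2/2 + 11*x/4 + 7/8) - 11*cos(3*x**3 + 15*x**2/2 + 11*x/4 + 7/8)/4
d/dx[G] - f(x) = 9*x**2*cos(3*x**3 + 3*x**2 - 5*x/2 + 1) - 9*x**2*cos(3*x**3 + 15*x**2/2 + 11*x/4 + 7/8) + 6*x*cos(3*x**3 + 3*x**2 - 5*x/2 + 1) - 15*x*cos(3*x**3 + 15*x**2/2 + 11*x/4 + 7/8) - 5*cos(3*x**3 + 3*x**2 - 5*x/2 + 1)/2 - 11*cos(3*x**3 + 15*x**2/2 + 11*x/4 + 7/8)/4 != 0.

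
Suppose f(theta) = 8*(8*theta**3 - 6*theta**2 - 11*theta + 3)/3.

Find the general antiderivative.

F(theta) = 4*(theta + 1)**2*(2*theta - 3)**2/3 + C

The substitution u = 2*theta**2 - theta - 3 works: f is exactly (dF/du)*(du/dtheta) for that inner function.
Check: d/dtheta[4*(theta + 1)**2*(2*theta - 3)**2/3] = 64*theta**3/3 - 16*theta**2 - 88*theta/3 + 8, which equals f(theta).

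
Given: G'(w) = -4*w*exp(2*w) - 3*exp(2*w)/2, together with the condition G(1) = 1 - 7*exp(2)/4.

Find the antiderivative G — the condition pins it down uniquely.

Recognize the product-rule pattern: G'(w) = u'v + uv' with u = 1/4 - 2*w, v = exp(2*w), so integration by parts undoes it.
A general antiderivative is (1 - 8*w)*exp(2*w)/4 + C.
The condition gives C = 1 - 7*exp(2)/4 - (-7*exp(2)/4) = 1.
So G(w) = (1 - 8*w)*exp(2*w)/4 + 1.
Check: d/dw[(1 - 8*w)*exp(2*w)/4 + 1] = -4*w*exp(2*w) - 3*exp(2*w)/2 = G'(w).

G(w) = (1 - 8*w)*exp(2*w)/4 + 1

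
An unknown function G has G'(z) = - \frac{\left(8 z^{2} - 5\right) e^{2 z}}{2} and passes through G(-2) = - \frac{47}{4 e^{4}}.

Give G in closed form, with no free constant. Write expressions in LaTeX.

G(z) = - 2 z^{2} e^{2 z} + 2 z e^{2 z} + \frac{e^{2 z}}{4}

G'(z) has the shape u'v + uv' for u = - 2 z^{2} + 2 z + \frac{1}{4} and v = e^{2 z} — it is the derivative of the product u*v.
A general antiderivative is \frac{\left(- 8 z^{2} + 8 z + 1\right) e^{2 z}}{4} + C.
The condition gives C = - \frac{47}{4 e^{4}} - (- \frac{47}{4 e^{4}}) = 0.
So G(z) = - 2 z^{2} e^{2 z} + 2 z e^{2 z} + \frac{e^{2 z}}{4}.
Check: d/dz[- 2 z^{2} e^{2 z} + 2 z e^{2 z} + \frac{e^{2 z}}{4}] = - 4 z^{2} e^{2 z} + \frac{5 e^{2 z}}{2}, which equals G'(z).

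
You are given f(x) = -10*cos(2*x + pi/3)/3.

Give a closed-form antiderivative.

An antiderivative is F(x) = -5*sin(2*x + pi/3)/3.

Differentiate the proposed F(x) back; it has to land on f(x) exactly.
Check: d/dx[-5*sin(2*x + pi/3)/3] = -10*cos(2*x + pi/3)/3 = f(x).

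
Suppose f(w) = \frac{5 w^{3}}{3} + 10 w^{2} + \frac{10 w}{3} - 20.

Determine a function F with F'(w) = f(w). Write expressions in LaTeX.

An antiderivative is F(w) = \frac{5 \left(\frac{w^{2}}{2} + 2 w - 3\right)^{2}}{3}.

The substitution u = \frac{w^{2}}{2} + 2 w - 3 works: f is exactly (dF/du)*(du/dw) for that inner function.
Check: d/dw[\frac{5 \left(\frac{w^{2}}{2} + 2 w - 3\right)^{2}}{3}] = \frac{5 w^{3}}{3} + 10 w^{2} + \frac{10 w}{3} - 20 = f(w).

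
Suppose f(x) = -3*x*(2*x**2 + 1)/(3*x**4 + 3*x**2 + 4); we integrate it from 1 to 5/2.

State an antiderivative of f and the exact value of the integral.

The substitution u = x**4 + x**2 + 4/3 works: f is exactly (dF/du)*(du/dx) for that inner function.
F(x) = -log(x**4 + x**2 + 4/3)/2 is an antiderivative of f.
Check: d/dx[-log(x**4 + x**2 + 4/3)/2] = (-6*x**3 - 3*x)/(3*x**4 + 3*x**2 + 4), which equals f(x).
F(5/2) = -log(2239/48)/2; F(1) = -log(10/3)/2.
Integral = F(5/2) - F(1) = -log(2239/48)/2 + log(10/3)/2.

Antiderivative: F(x) = -log(x**4 + x**2 + 4/3)/2; value = -log(2239/48)/2 + log(10/3)/2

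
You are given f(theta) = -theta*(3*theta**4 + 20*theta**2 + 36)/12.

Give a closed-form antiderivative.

Since d/dtheta undoes antidifferentiation here, F'(theta) = f(theta) is required of F(theta).
Check: d/dtheta[-theta**6/24 - 5*theta**4/12 - 3*theta**2/2] = -theta**5/4 - 5*theta**3/3 - 3*theta, which equals f(theta).

An antiderivative is F(theta) = -theta**6/24 - 5*theta**4/12 - 3*theta**2/2.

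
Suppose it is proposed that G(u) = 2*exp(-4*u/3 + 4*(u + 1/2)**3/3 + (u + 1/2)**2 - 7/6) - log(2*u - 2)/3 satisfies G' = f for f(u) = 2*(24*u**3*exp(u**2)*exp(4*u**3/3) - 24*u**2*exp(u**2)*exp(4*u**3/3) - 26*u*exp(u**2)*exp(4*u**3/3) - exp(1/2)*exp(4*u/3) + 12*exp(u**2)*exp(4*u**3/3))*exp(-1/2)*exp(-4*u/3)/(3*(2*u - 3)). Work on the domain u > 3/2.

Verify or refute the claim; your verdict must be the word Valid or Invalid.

d/du[G] = (24*u**3 + 12*u**2 - 32*u - 4 - exp(3/4)*exp(-2*u/3)*exp(-3*u**2)*exp(-4*u**3/3))/(3*u*exp(3/4)*exp(-2*u/3)*exp(-3*u**2)*exp(-4*u**3/3) - 3*exp(3/4)*exp(-2*u/3)*exp(-3*u**2)*exp(-4*u**3/3))
d/du[G] - f(u) = (48*u**4*exp(1/2)*exp(4*u/3) - 48*u**4*exp(3/4)*exp(-2*u/3)*exp(-2*u**2) - 48*u**3*exp(1/2)*exp(4*u/3) + 96*u**3*exp(3/4)*exp(-2*u/3)*exp(-2*u**2) - 100*u**2*exp(1/2)*exp(4*u/3) + 4*u**2*exp(3/4)*exp(-2*u/3)*exp(-2*u**2) + 88*u*exp(1/2)*exp(4*u/3) - 76*u*exp(3/4)*exp(-2*u/3)*exp(-2*u**2) + 12*exp(1/2)*exp(4*u/3) + exp(5/4)*exp(2*u/3)*exp(-3*u**2)*exp(-4*u**3/3) + 24*exp(3/4)*exp(-2*u/3)*exp(-2*u**2))/(6*u**2*exp(5/4)*exp(2*u/3)*exp(-3*u**2)*exp(-4*u**3/3) - 15*u*exp(5/4)*exp(2*u/3)*exp(-3*u**2)*exp(-4*u**3/3) + 9*exp(5/4)*exp(2*u/3)*exp(-3*u**2)*exp(-4*u**3/3)) != 0.

Invalid: d/du[G] - f = (48*u**4*exp(1/2)*exp(4*u/3) - 48*u**4*exp(3/4)*exp(-2*u/3)*exp(-2*u**2) - 48*u**3*exp(1/2)*exp(4*u/3) + 96*u**3*exp(3/4)*exp(-2*u/3)*exp(-2*u**2) - 100*u**2*exp(1/2)*exp(4*u/3) + 4*u**2*exp(3/4)*exp(-2*u/3)*exp(-2*u**2) + 88*u*exp(1/2)*exp(4*u/3) - 76*u*exp(3/4)*exp(-2*u/3)*exp(-2*u**2) + 12*exp(1/2)*exp(4*u/3) + exp(5/4)*exp(2*u/3)*exp(-3*u**2)*exp(-4*u**3/3) + 24*exp(3/4)*exp(-2*u/3)*exp(-2*u**2))/(6*u**2*exp(5/4)*exp(2*u/3)*exp(-3*u**2)*exp(-4*u**3/3) - 15*u*exp(5/4)*exp(2*u/3)*exp(-3*u**2)*exp(-4*u**3/3) + 9*exp(5/4)*exp(2*u/3)*exp(-3*u**2)*exp(-4*u**3/3)), which is not 0.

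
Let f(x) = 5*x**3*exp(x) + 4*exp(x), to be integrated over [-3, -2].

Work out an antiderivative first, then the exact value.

Recognize the product-rule pattern: f = u'v + uv' with u = 5*x**3 - 15*x**2 + 30*x - 26, v = exp(x), so integration by parts undoes it.
F(x) = 5*x**3*exp(x) - 15*x**2*exp(x) + 30*x*exp(x) - 26*exp(x) is an antiderivative of f.
Check: d/dx[5*x**3*exp(x) - 15*x**2*exp(x) + 30*x*exp(x) - 26*exp(x)] = 5*x**3*exp(x) + 4*exp(x) = f(x).
F(-2) = -186*exp(-2); F(-3) = -386*exp(-3).
Integral = F(-2) - F(-3) = -186*exp(-2) + 386*exp(-3).

Antiderivative: F(x) = 5*x**3*exp(x) - 15*x**2*exp(x) + 30*x*exp(x) - 26*exp(x); value = -186*exp(-2) + 386*exp(-3)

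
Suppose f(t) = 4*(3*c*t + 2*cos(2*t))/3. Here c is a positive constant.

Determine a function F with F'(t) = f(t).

A candidate is checked by its d/dt: the result must match f(t).
Check: d/dt[2*(3*c*t**2 + 2*sin(2*t))/3] = 4*c*t + 8*cos(2*t)/3, which equals f(t).

An antiderivative is F(t) = 2*(3*c*t**2 + 2*sin(2*t))/3.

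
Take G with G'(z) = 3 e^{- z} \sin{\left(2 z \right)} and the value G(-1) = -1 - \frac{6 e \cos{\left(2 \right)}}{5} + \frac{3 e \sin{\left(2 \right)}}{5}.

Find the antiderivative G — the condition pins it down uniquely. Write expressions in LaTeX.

Any candidate G(z) must reproduce the stated G'(z) exactly.
A general antiderivative is - \frac{3 e^{- z} \sin{\left(2 z \right)}}{5} - \frac{6 e^{- z} \cos{\left(2 z \right)}}{5} + C.
The condition gives C = -1 - \frac{6 e \cos{\left(2 \right)}}{5} + \frac{3 e \sin{\left(2 \right)}}{5} - (- \frac{6 e \cos{\left(2 \right)}}{5} + \frac{3 e \sin{\left(2 \right)}}{5}) = -1.
So G(z) = - \frac{\left(5 e^{z} + 3 \sin{\left(2 z \right)} + 6 \cos{\left(2 z \right)}\right) e^{- z}}{5}.
Check: d/dz[- \frac{\left(5 e^{z} + 3 \sin{\left(2 z \right)} + 6 \cos{\left(2 z \right)}\right) e^{- z}}{5}] = 3 e^{- z} \sin{\left(2 z \right)} = G'(z).

G(z) = - \frac{\left(5 e^{z} + 3 \sin{\left(2 z \right)} + 6 \cos{\left(2 z \right)}\right) e^{- z}}{5}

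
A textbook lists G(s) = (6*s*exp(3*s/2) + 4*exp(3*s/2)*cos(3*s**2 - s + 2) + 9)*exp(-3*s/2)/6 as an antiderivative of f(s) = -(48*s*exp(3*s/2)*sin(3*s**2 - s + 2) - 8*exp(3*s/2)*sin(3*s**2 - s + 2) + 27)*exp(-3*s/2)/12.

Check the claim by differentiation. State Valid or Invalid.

Invalid: d/ds[G] - f = 1, which is not 0.

d/ds[G] = (-48*s*exp(3*s/2)*sin(3*s**2 - s + 2) + 8*exp(3*s/2)*sin(3*s**2 - s + 2) + 12*exp(3*s/2) - 27)*exp(-3*s/2)/12
d/ds[G] - f(s) = 1 != 0.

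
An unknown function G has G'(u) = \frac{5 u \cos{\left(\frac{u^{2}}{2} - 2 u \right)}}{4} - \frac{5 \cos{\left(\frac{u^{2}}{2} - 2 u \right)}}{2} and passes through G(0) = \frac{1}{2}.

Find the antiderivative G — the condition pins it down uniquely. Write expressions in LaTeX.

G'(u) matches the chain-rule pattern g'(h)*h' with inner function h(u) = \frac{u^{2}}{2} - 2 u; substituting w = h(u) collapses the integral.
A general antiderivative is \frac{5 \sin{\left(\frac{u^{2}}{2} - 2 u \right)}}{4} + C.
The condition gives C = \frac{1}{2} - (0) = \frac{1}{2}.
So G(u) = \frac{5 \sin{\left(\frac{u^{2}}{2} - 2 u \right)} + 2}{4}.
Check: d/du[\frac{5 \sin{\left(\frac{u^{2}}{2} - 2 u \right)} + 2}{4}] = \frac{5 u \cos{\left(\frac{u^{2}}{2} - 2 u \right)}}{4} - \frac{5 \cos{\left(\frac{u^{2}}{2} - 2 u \right)}}{2} = G'(u).

G(u) = \frac{5 \sin{\left(\frac{u^{2}}{2} - 2 u \right)} + 2}{4}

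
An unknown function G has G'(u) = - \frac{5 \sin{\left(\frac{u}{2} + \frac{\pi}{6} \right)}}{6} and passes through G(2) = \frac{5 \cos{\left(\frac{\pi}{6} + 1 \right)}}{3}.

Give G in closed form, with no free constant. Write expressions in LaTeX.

A first test for any G(u): its u-derivative must equal the given G'(u).
A general antiderivative is \frac{5 \cos{\left(\frac{u}{2} + \frac{\pi}{6} \right)}}{3} + C.
The condition gives C = \frac{5 \cos{\left(\frac{\pi}{6} + 1 \right)}}{3} - (\frac{5 \cos{\left(\frac{\pi}{6} + 1 \right)}}{3}) = 0.
So G(u) = \frac{5 \cos{\left(\frac{u}{2} + \frac{\pi}{6} \right)}}{3}.
Check: d/du[\frac{5 \cos{\left(\frac{u}{2} + \frac{\pi}{6} \right)}}{3}] = - \frac{5 \sin{\left(\frac{u}{2} + \frac{\pi}{6} \right)}}{6} = G'(u).

G(u) = \frac{5 \cos{\left(\frac{u}{2} + \frac{\pi}{6} \right)}}{3}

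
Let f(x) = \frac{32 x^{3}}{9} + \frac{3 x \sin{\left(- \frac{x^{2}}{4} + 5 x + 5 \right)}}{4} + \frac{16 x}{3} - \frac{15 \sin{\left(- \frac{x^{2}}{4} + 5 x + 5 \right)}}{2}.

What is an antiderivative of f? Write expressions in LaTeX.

The integrand splits into summands that can be handled one at a time.
Check: d/dx[\frac{8 x^{4}}{9} + \frac{8 x^{2}}{3} + \frac{3 \cos{\left(- \frac{x^{2}}{4} + 5 x + 5 \right)}}{2}] = \frac{32 x^{3}}{9} + \frac{3 x \sin{\left(- \frac{x^{2}}{4} + 5 x + 5 \right)}}{4} + \frac{16 x}{3} - \frac{15 \sin{\left(- \frac{x^{2}}{4} + 5 x + 5 \right)}}{2} = f(x).

An antiderivative is F(x) = \frac{8 x^{4}}{9} + \frac{8 x^{2}}{3} + \frac{3 \cos{\left(- \frac{x^{2}}{4} + 5 x + 5 \right)}}{2}.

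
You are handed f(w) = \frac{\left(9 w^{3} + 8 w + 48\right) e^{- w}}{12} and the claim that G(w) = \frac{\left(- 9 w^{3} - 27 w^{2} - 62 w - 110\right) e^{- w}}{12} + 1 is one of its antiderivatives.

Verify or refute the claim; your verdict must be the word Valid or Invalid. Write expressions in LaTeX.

Valid - the claim checks out under differentiation.

d/dw[G] = \frac{\left(9 w^{3} + 8 w + 48\right) e^{- w}}{12}
This equals f(w) exactly, so the claim holds.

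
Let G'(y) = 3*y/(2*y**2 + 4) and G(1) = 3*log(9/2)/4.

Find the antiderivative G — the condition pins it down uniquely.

The substitution u = 3*y**2/2 + 3 works: G'(y) is exactly (dG/du)*(du/dy) for that inner function.
A general antiderivative is 3*log(3*y**2/2 + 3)/4 + C.
The condition gives C = 3*log(9/2)/4 - (3*log(9/2)/4) = 0.
So G(y) = 3*log(3*y**2/2 + 3)/4.
Check: d/dy[3*log(3*y**2/2 + 3)/4] = 3*y/(2*y**2 + 4) = G'(y).

G(y) = 3*log(3*y**2/2 + 3)/4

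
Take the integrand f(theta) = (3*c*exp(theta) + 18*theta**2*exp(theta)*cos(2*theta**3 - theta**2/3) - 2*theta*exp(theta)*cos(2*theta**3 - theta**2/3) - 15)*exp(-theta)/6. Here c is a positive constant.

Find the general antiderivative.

F(theta) = c*theta/2 + sin(2*theta**3 - theta**2/3)/2 + 5*exp(-theta)/2 + C

Recover f(theta) by differentiating a candidate F(theta); any mismatch rules it out.
Check: d/dtheta[c*theta/2 + sin(2*theta**3 - theta**2/3)/2 + 5*exp(-theta)/2] = (3*c*exp(theta) + 18*theta**2*exp(theta)*cos(2*theta**3 - theta**2/3) - 2*theta*exp(theta)*cos(2*theta**3 - theta**2/3) - 15)*exp(-theta)/6 = f(theta).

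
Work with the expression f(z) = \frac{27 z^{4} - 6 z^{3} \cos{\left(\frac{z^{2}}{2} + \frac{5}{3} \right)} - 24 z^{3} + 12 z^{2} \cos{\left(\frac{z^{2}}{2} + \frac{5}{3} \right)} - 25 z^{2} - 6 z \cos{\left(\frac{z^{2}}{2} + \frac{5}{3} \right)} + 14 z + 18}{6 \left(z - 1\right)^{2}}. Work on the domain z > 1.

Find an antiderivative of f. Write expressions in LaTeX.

Any candidate F(z) must reproduce f(z) exactly when differentiated.
Check: d/dz[\frac{9 z^{4} + 6 z^{3} - 7 z^{2} - 6 z \sin{\left(\frac{z^{2}}{2} + \frac{5}{3} \right)} - 14 z + 6 \sin{\left(\frac{z^{2}}{2} + \frac{5}{3} \right)} - 4}{6 z - 6}] = \frac{27 z^{4} - 6 z^{3} \cos{\left(\frac{z^{2}}{2} + \frac{5}{3} \right)} - 24 z^{3} + 12 z^{2} \cos{\left(\frac{z^{2}}{2} + \frac{5}{3} \right)} - 25 z^{2} - 6 z \cos{\left(\frac{z^{2}}{2} + \frac{5}{3} \right)} + 14 z + 18}{6 z^{2} - 12 z + 6}, which equals f(z).

An antiderivative is F(z) = \frac{9 z^{4} + 6 z^{3} - 7 z^{2} - 6 z \sin{\left(\frac{z^{2}}{2} + \frac{5}{3} \right)} - 14 z + 6 \sin{\left(\frac{z^{2}}{2} + \frac{5}{3} \right)} - 4}{6 z - 6}.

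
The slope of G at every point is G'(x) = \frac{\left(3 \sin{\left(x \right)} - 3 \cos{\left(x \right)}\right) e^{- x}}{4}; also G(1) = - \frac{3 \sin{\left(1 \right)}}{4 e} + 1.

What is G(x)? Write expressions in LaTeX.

G(x) = 1 - \frac{3 e^{- x} \sin{\left(x \right)}}{4}

Recognize the product-rule pattern: G'(x) = u'v + uv' with u = - \frac{3 e^{- x}}{4}, v = \sin{\left(x \right)}, so integration by parts undoes it.
A general antiderivative is - \frac{3 e^{- x} \sin{\left(x \right)}}{4} + C.
The condition gives C = - \frac{3 \sin{\left(1 \right)}}{4 e} + 1 - (- \frac{3 \sin{\left(1 \right)}}{4 e}) = 1.
So G(x) = 1 - \frac{3 e^{- x} \sin{\left(x \right)}}{4}.
Check: d/dx[1 - \frac{3 e^{- x} \sin{\left(x \right)}}{4}] = \frac{\left(3 \sin{\left(x \right)} - 3 \cos{\left(x \right)}\right) e^{- x}}{4} = G'(x).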